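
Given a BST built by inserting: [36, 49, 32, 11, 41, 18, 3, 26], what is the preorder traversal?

Tree insertion order: [36, 49, 32, 11, 41, 18, 3, 26]
Tree (level-order array): [36, 32, 49, 11, None, 41, None, 3, 18, None, None, None, None, None, 26]
Preorder traversal: [36, 32, 11, 3, 18, 26, 49, 41]


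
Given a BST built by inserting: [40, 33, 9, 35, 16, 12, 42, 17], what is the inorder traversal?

Tree insertion order: [40, 33, 9, 35, 16, 12, 42, 17]
Tree (level-order array): [40, 33, 42, 9, 35, None, None, None, 16, None, None, 12, 17]
Inorder traversal: [9, 12, 16, 17, 33, 35, 40, 42]


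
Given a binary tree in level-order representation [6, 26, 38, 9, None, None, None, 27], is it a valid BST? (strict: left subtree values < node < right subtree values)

Level-order array: [6, 26, 38, 9, None, None, None, 27]
Validate using subtree bounds (lo, hi): at each node, require lo < value < hi,
then recurse left with hi=value and right with lo=value.
Preorder trace (stopping at first violation):
  at node 6 with bounds (-inf, +inf): OK
  at node 26 with bounds (-inf, 6): VIOLATION
Node 26 violates its bound: not (-inf < 26 < 6).
Result: Not a valid BST


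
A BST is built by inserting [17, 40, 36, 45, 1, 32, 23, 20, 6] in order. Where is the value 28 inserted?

Starting tree (level order): [17, 1, 40, None, 6, 36, 45, None, None, 32, None, None, None, 23, None, 20]
Insertion path: 17 -> 40 -> 36 -> 32 -> 23
Result: insert 28 as right child of 23
Final tree (level order): [17, 1, 40, None, 6, 36, 45, None, None, 32, None, None, None, 23, None, 20, 28]


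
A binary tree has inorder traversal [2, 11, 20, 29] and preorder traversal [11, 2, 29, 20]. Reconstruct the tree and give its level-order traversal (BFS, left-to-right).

Inorder:  [2, 11, 20, 29]
Preorder: [11, 2, 29, 20]
Algorithm: preorder visits root first, so consume preorder in order;
for each root, split the current inorder slice at that value into
left-subtree inorder and right-subtree inorder, then recurse.
Recursive splits:
  root=11; inorder splits into left=[2], right=[20, 29]
  root=2; inorder splits into left=[], right=[]
  root=29; inorder splits into left=[20], right=[]
  root=20; inorder splits into left=[], right=[]
Reconstructed level-order: [11, 2, 29, 20]


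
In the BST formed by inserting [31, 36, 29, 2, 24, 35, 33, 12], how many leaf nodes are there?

Tree built from: [31, 36, 29, 2, 24, 35, 33, 12]
Tree (level-order array): [31, 29, 36, 2, None, 35, None, None, 24, 33, None, 12]
Rule: A leaf has 0 children.
Per-node child counts:
  node 31: 2 child(ren)
  node 29: 1 child(ren)
  node 2: 1 child(ren)
  node 24: 1 child(ren)
  node 12: 0 child(ren)
  node 36: 1 child(ren)
  node 35: 1 child(ren)
  node 33: 0 child(ren)
Matching nodes: [12, 33]
Count of leaf nodes: 2


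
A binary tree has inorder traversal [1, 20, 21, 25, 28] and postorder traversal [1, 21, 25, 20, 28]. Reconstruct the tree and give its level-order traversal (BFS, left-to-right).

Inorder:   [1, 20, 21, 25, 28]
Postorder: [1, 21, 25, 20, 28]
Algorithm: postorder visits root last, so walk postorder right-to-left;
each value is the root of the current inorder slice — split it at that
value, recurse on the right subtree first, then the left.
Recursive splits:
  root=28; inorder splits into left=[1, 20, 21, 25], right=[]
  root=20; inorder splits into left=[1], right=[21, 25]
  root=25; inorder splits into left=[21], right=[]
  root=21; inorder splits into left=[], right=[]
  root=1; inorder splits into left=[], right=[]
Reconstructed level-order: [28, 20, 1, 25, 21]


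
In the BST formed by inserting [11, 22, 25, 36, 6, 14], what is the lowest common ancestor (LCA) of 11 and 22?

Tree insertion order: [11, 22, 25, 36, 6, 14]
Tree (level-order array): [11, 6, 22, None, None, 14, 25, None, None, None, 36]
In a BST, the LCA of p=11, q=22 is the first node v on the
root-to-leaf path with p <= v <= q (go left if both < v, right if both > v).
Walk from root:
  at 11: 11 <= 11 <= 22, this is the LCA
LCA = 11


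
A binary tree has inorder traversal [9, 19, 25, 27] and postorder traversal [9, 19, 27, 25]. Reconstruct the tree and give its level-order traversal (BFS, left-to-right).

Inorder:   [9, 19, 25, 27]
Postorder: [9, 19, 27, 25]
Algorithm: postorder visits root last, so walk postorder right-to-left;
each value is the root of the current inorder slice — split it at that
value, recurse on the right subtree first, then the left.
Recursive splits:
  root=25; inorder splits into left=[9, 19], right=[27]
  root=27; inorder splits into left=[], right=[]
  root=19; inorder splits into left=[9], right=[]
  root=9; inorder splits into left=[], right=[]
Reconstructed level-order: [25, 19, 27, 9]


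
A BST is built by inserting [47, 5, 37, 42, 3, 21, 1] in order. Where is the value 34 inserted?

Starting tree (level order): [47, 5, None, 3, 37, 1, None, 21, 42]
Insertion path: 47 -> 5 -> 37 -> 21
Result: insert 34 as right child of 21
Final tree (level order): [47, 5, None, 3, 37, 1, None, 21, 42, None, None, None, 34]


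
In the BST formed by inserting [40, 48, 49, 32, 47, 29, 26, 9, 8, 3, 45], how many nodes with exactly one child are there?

Tree built from: [40, 48, 49, 32, 47, 29, 26, 9, 8, 3, 45]
Tree (level-order array): [40, 32, 48, 29, None, 47, 49, 26, None, 45, None, None, None, 9, None, None, None, 8, None, 3]
Rule: These are nodes with exactly 1 non-null child.
Per-node child counts:
  node 40: 2 child(ren)
  node 32: 1 child(ren)
  node 29: 1 child(ren)
  node 26: 1 child(ren)
  node 9: 1 child(ren)
  node 8: 1 child(ren)
  node 3: 0 child(ren)
  node 48: 2 child(ren)
  node 47: 1 child(ren)
  node 45: 0 child(ren)
  node 49: 0 child(ren)
Matching nodes: [32, 29, 26, 9, 8, 47]
Count of nodes with exactly one child: 6


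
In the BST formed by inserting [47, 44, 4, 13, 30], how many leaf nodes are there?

Tree built from: [47, 44, 4, 13, 30]
Tree (level-order array): [47, 44, None, 4, None, None, 13, None, 30]
Rule: A leaf has 0 children.
Per-node child counts:
  node 47: 1 child(ren)
  node 44: 1 child(ren)
  node 4: 1 child(ren)
  node 13: 1 child(ren)
  node 30: 0 child(ren)
Matching nodes: [30]
Count of leaf nodes: 1


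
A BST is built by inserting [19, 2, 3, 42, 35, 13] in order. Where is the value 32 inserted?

Starting tree (level order): [19, 2, 42, None, 3, 35, None, None, 13]
Insertion path: 19 -> 42 -> 35
Result: insert 32 as left child of 35
Final tree (level order): [19, 2, 42, None, 3, 35, None, None, 13, 32]


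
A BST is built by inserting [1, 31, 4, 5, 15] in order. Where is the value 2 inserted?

Starting tree (level order): [1, None, 31, 4, None, None, 5, None, 15]
Insertion path: 1 -> 31 -> 4
Result: insert 2 as left child of 4
Final tree (level order): [1, None, 31, 4, None, 2, 5, None, None, None, 15]


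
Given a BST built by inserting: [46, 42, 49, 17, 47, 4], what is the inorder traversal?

Tree insertion order: [46, 42, 49, 17, 47, 4]
Tree (level-order array): [46, 42, 49, 17, None, 47, None, 4]
Inorder traversal: [4, 17, 42, 46, 47, 49]


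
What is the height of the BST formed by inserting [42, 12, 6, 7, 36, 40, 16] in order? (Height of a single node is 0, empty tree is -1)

Insertion order: [42, 12, 6, 7, 36, 40, 16]
Tree (level-order array): [42, 12, None, 6, 36, None, 7, 16, 40]
Compute height bottom-up (empty subtree = -1):
  height(7) = 1 + max(-1, -1) = 0
  height(6) = 1 + max(-1, 0) = 1
  height(16) = 1 + max(-1, -1) = 0
  height(40) = 1 + max(-1, -1) = 0
  height(36) = 1 + max(0, 0) = 1
  height(12) = 1 + max(1, 1) = 2
  height(42) = 1 + max(2, -1) = 3
Height = 3


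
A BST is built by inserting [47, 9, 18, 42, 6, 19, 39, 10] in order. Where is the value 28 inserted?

Starting tree (level order): [47, 9, None, 6, 18, None, None, 10, 42, None, None, 19, None, None, 39]
Insertion path: 47 -> 9 -> 18 -> 42 -> 19 -> 39
Result: insert 28 as left child of 39
Final tree (level order): [47, 9, None, 6, 18, None, None, 10, 42, None, None, 19, None, None, 39, 28]


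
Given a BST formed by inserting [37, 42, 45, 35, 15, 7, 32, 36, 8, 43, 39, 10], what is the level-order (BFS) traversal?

Tree insertion order: [37, 42, 45, 35, 15, 7, 32, 36, 8, 43, 39, 10]
Tree (level-order array): [37, 35, 42, 15, 36, 39, 45, 7, 32, None, None, None, None, 43, None, None, 8, None, None, None, None, None, 10]
BFS from the root, enqueuing left then right child of each popped node:
  queue [37] -> pop 37, enqueue [35, 42], visited so far: [37]
  queue [35, 42] -> pop 35, enqueue [15, 36], visited so far: [37, 35]
  queue [42, 15, 36] -> pop 42, enqueue [39, 45], visited so far: [37, 35, 42]
  queue [15, 36, 39, 45] -> pop 15, enqueue [7, 32], visited so far: [37, 35, 42, 15]
  queue [36, 39, 45, 7, 32] -> pop 36, enqueue [none], visited so far: [37, 35, 42, 15, 36]
  queue [39, 45, 7, 32] -> pop 39, enqueue [none], visited so far: [37, 35, 42, 15, 36, 39]
  queue [45, 7, 32] -> pop 45, enqueue [43], visited so far: [37, 35, 42, 15, 36, 39, 45]
  queue [7, 32, 43] -> pop 7, enqueue [8], visited so far: [37, 35, 42, 15, 36, 39, 45, 7]
  queue [32, 43, 8] -> pop 32, enqueue [none], visited so far: [37, 35, 42, 15, 36, 39, 45, 7, 32]
  queue [43, 8] -> pop 43, enqueue [none], visited so far: [37, 35, 42, 15, 36, 39, 45, 7, 32, 43]
  queue [8] -> pop 8, enqueue [10], visited so far: [37, 35, 42, 15, 36, 39, 45, 7, 32, 43, 8]
  queue [10] -> pop 10, enqueue [none], visited so far: [37, 35, 42, 15, 36, 39, 45, 7, 32, 43, 8, 10]
Result: [37, 35, 42, 15, 36, 39, 45, 7, 32, 43, 8, 10]


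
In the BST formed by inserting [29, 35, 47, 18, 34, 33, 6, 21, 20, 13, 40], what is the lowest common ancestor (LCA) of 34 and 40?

Tree insertion order: [29, 35, 47, 18, 34, 33, 6, 21, 20, 13, 40]
Tree (level-order array): [29, 18, 35, 6, 21, 34, 47, None, 13, 20, None, 33, None, 40]
In a BST, the LCA of p=34, q=40 is the first node v on the
root-to-leaf path with p <= v <= q (go left if both < v, right if both > v).
Walk from root:
  at 29: both 34 and 40 > 29, go right
  at 35: 34 <= 35 <= 40, this is the LCA
LCA = 35


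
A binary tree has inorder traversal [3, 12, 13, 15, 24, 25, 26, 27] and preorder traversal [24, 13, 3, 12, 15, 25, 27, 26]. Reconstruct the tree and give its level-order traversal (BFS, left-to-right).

Inorder:  [3, 12, 13, 15, 24, 25, 26, 27]
Preorder: [24, 13, 3, 12, 15, 25, 27, 26]
Algorithm: preorder visits root first, so consume preorder in order;
for each root, split the current inorder slice at that value into
left-subtree inorder and right-subtree inorder, then recurse.
Recursive splits:
  root=24; inorder splits into left=[3, 12, 13, 15], right=[25, 26, 27]
  root=13; inorder splits into left=[3, 12], right=[15]
  root=3; inorder splits into left=[], right=[12]
  root=12; inorder splits into left=[], right=[]
  root=15; inorder splits into left=[], right=[]
  root=25; inorder splits into left=[], right=[26, 27]
  root=27; inorder splits into left=[26], right=[]
  root=26; inorder splits into left=[], right=[]
Reconstructed level-order: [24, 13, 25, 3, 15, 27, 12, 26]


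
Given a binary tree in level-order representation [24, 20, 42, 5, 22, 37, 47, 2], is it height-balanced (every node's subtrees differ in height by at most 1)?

Tree (level-order array): [24, 20, 42, 5, 22, 37, 47, 2]
Definition: a tree is height-balanced if, at every node, |h(left) - h(right)| <= 1 (empty subtree has height -1).
Bottom-up per-node check:
  node 2: h_left=-1, h_right=-1, diff=0 [OK], height=0
  node 5: h_left=0, h_right=-1, diff=1 [OK], height=1
  node 22: h_left=-1, h_right=-1, diff=0 [OK], height=0
  node 20: h_left=1, h_right=0, diff=1 [OK], height=2
  node 37: h_left=-1, h_right=-1, diff=0 [OK], height=0
  node 47: h_left=-1, h_right=-1, diff=0 [OK], height=0
  node 42: h_left=0, h_right=0, diff=0 [OK], height=1
  node 24: h_left=2, h_right=1, diff=1 [OK], height=3
All nodes satisfy the balance condition.
Result: Balanced


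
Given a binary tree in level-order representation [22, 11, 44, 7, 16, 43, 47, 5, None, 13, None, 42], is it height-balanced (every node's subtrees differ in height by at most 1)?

Tree (level-order array): [22, 11, 44, 7, 16, 43, 47, 5, None, 13, None, 42]
Definition: a tree is height-balanced if, at every node, |h(left) - h(right)| <= 1 (empty subtree has height -1).
Bottom-up per-node check:
  node 5: h_left=-1, h_right=-1, diff=0 [OK], height=0
  node 7: h_left=0, h_right=-1, diff=1 [OK], height=1
  node 13: h_left=-1, h_right=-1, diff=0 [OK], height=0
  node 16: h_left=0, h_right=-1, diff=1 [OK], height=1
  node 11: h_left=1, h_right=1, diff=0 [OK], height=2
  node 42: h_left=-1, h_right=-1, diff=0 [OK], height=0
  node 43: h_left=0, h_right=-1, diff=1 [OK], height=1
  node 47: h_left=-1, h_right=-1, diff=0 [OK], height=0
  node 44: h_left=1, h_right=0, diff=1 [OK], height=2
  node 22: h_left=2, h_right=2, diff=0 [OK], height=3
All nodes satisfy the balance condition.
Result: Balanced


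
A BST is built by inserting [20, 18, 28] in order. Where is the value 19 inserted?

Starting tree (level order): [20, 18, 28]
Insertion path: 20 -> 18
Result: insert 19 as right child of 18
Final tree (level order): [20, 18, 28, None, 19]


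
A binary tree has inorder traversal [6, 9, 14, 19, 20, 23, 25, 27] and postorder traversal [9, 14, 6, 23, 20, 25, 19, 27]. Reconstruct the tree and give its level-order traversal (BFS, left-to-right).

Inorder:   [6, 9, 14, 19, 20, 23, 25, 27]
Postorder: [9, 14, 6, 23, 20, 25, 19, 27]
Algorithm: postorder visits root last, so walk postorder right-to-left;
each value is the root of the current inorder slice — split it at that
value, recurse on the right subtree first, then the left.
Recursive splits:
  root=27; inorder splits into left=[6, 9, 14, 19, 20, 23, 25], right=[]
  root=19; inorder splits into left=[6, 9, 14], right=[20, 23, 25]
  root=25; inorder splits into left=[20, 23], right=[]
  root=20; inorder splits into left=[], right=[23]
  root=23; inorder splits into left=[], right=[]
  root=6; inorder splits into left=[], right=[9, 14]
  root=14; inorder splits into left=[9], right=[]
  root=9; inorder splits into left=[], right=[]
Reconstructed level-order: [27, 19, 6, 25, 14, 20, 9, 23]


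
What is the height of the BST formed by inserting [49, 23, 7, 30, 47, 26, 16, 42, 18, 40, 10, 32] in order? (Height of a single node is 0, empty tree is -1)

Insertion order: [49, 23, 7, 30, 47, 26, 16, 42, 18, 40, 10, 32]
Tree (level-order array): [49, 23, None, 7, 30, None, 16, 26, 47, 10, 18, None, None, 42, None, None, None, None, None, 40, None, 32]
Compute height bottom-up (empty subtree = -1):
  height(10) = 1 + max(-1, -1) = 0
  height(18) = 1 + max(-1, -1) = 0
  height(16) = 1 + max(0, 0) = 1
  height(7) = 1 + max(-1, 1) = 2
  height(26) = 1 + max(-1, -1) = 0
  height(32) = 1 + max(-1, -1) = 0
  height(40) = 1 + max(0, -1) = 1
  height(42) = 1 + max(1, -1) = 2
  height(47) = 1 + max(2, -1) = 3
  height(30) = 1 + max(0, 3) = 4
  height(23) = 1 + max(2, 4) = 5
  height(49) = 1 + max(5, -1) = 6
Height = 6


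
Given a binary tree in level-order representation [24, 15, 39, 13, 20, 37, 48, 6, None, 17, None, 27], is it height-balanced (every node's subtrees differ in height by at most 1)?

Tree (level-order array): [24, 15, 39, 13, 20, 37, 48, 6, None, 17, None, 27]
Definition: a tree is height-balanced if, at every node, |h(left) - h(right)| <= 1 (empty subtree has height -1).
Bottom-up per-node check:
  node 6: h_left=-1, h_right=-1, diff=0 [OK], height=0
  node 13: h_left=0, h_right=-1, diff=1 [OK], height=1
  node 17: h_left=-1, h_right=-1, diff=0 [OK], height=0
  node 20: h_left=0, h_right=-1, diff=1 [OK], height=1
  node 15: h_left=1, h_right=1, diff=0 [OK], height=2
  node 27: h_left=-1, h_right=-1, diff=0 [OK], height=0
  node 37: h_left=0, h_right=-1, diff=1 [OK], height=1
  node 48: h_left=-1, h_right=-1, diff=0 [OK], height=0
  node 39: h_left=1, h_right=0, diff=1 [OK], height=2
  node 24: h_left=2, h_right=2, diff=0 [OK], height=3
All nodes satisfy the balance condition.
Result: Balanced


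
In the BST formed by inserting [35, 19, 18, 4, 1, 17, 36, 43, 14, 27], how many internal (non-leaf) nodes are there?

Tree built from: [35, 19, 18, 4, 1, 17, 36, 43, 14, 27]
Tree (level-order array): [35, 19, 36, 18, 27, None, 43, 4, None, None, None, None, None, 1, 17, None, None, 14]
Rule: An internal node has at least one child.
Per-node child counts:
  node 35: 2 child(ren)
  node 19: 2 child(ren)
  node 18: 1 child(ren)
  node 4: 2 child(ren)
  node 1: 0 child(ren)
  node 17: 1 child(ren)
  node 14: 0 child(ren)
  node 27: 0 child(ren)
  node 36: 1 child(ren)
  node 43: 0 child(ren)
Matching nodes: [35, 19, 18, 4, 17, 36]
Count of internal (non-leaf) nodes: 6


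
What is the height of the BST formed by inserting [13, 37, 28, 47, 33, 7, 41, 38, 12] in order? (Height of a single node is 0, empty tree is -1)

Insertion order: [13, 37, 28, 47, 33, 7, 41, 38, 12]
Tree (level-order array): [13, 7, 37, None, 12, 28, 47, None, None, None, 33, 41, None, None, None, 38]
Compute height bottom-up (empty subtree = -1):
  height(12) = 1 + max(-1, -1) = 0
  height(7) = 1 + max(-1, 0) = 1
  height(33) = 1 + max(-1, -1) = 0
  height(28) = 1 + max(-1, 0) = 1
  height(38) = 1 + max(-1, -1) = 0
  height(41) = 1 + max(0, -1) = 1
  height(47) = 1 + max(1, -1) = 2
  height(37) = 1 + max(1, 2) = 3
  height(13) = 1 + max(1, 3) = 4
Height = 4


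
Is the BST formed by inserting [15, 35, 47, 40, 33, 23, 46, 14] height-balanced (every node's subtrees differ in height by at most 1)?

Tree (level-order array): [15, 14, 35, None, None, 33, 47, 23, None, 40, None, None, None, None, 46]
Definition: a tree is height-balanced if, at every node, |h(left) - h(right)| <= 1 (empty subtree has height -1).
Bottom-up per-node check:
  node 14: h_left=-1, h_right=-1, diff=0 [OK], height=0
  node 23: h_left=-1, h_right=-1, diff=0 [OK], height=0
  node 33: h_left=0, h_right=-1, diff=1 [OK], height=1
  node 46: h_left=-1, h_right=-1, diff=0 [OK], height=0
  node 40: h_left=-1, h_right=0, diff=1 [OK], height=1
  node 47: h_left=1, h_right=-1, diff=2 [FAIL (|1--1|=2 > 1)], height=2
  node 35: h_left=1, h_right=2, diff=1 [OK], height=3
  node 15: h_left=0, h_right=3, diff=3 [FAIL (|0-3|=3 > 1)], height=4
Node 47 violates the condition: |1 - -1| = 2 > 1.
Result: Not balanced


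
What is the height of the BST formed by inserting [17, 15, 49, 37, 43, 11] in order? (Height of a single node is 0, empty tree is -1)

Insertion order: [17, 15, 49, 37, 43, 11]
Tree (level-order array): [17, 15, 49, 11, None, 37, None, None, None, None, 43]
Compute height bottom-up (empty subtree = -1):
  height(11) = 1 + max(-1, -1) = 0
  height(15) = 1 + max(0, -1) = 1
  height(43) = 1 + max(-1, -1) = 0
  height(37) = 1 + max(-1, 0) = 1
  height(49) = 1 + max(1, -1) = 2
  height(17) = 1 + max(1, 2) = 3
Height = 3


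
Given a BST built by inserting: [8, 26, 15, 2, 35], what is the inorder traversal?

Tree insertion order: [8, 26, 15, 2, 35]
Tree (level-order array): [8, 2, 26, None, None, 15, 35]
Inorder traversal: [2, 8, 15, 26, 35]


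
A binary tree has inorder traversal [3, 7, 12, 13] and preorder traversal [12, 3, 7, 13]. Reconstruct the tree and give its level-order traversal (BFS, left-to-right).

Inorder:  [3, 7, 12, 13]
Preorder: [12, 3, 7, 13]
Algorithm: preorder visits root first, so consume preorder in order;
for each root, split the current inorder slice at that value into
left-subtree inorder and right-subtree inorder, then recurse.
Recursive splits:
  root=12; inorder splits into left=[3, 7], right=[13]
  root=3; inorder splits into left=[], right=[7]
  root=7; inorder splits into left=[], right=[]
  root=13; inorder splits into left=[], right=[]
Reconstructed level-order: [12, 3, 13, 7]


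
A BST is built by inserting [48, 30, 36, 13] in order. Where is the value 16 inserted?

Starting tree (level order): [48, 30, None, 13, 36]
Insertion path: 48 -> 30 -> 13
Result: insert 16 as right child of 13
Final tree (level order): [48, 30, None, 13, 36, None, 16]


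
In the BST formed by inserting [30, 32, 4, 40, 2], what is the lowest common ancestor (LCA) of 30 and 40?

Tree insertion order: [30, 32, 4, 40, 2]
Tree (level-order array): [30, 4, 32, 2, None, None, 40]
In a BST, the LCA of p=30, q=40 is the first node v on the
root-to-leaf path with p <= v <= q (go left if both < v, right if both > v).
Walk from root:
  at 30: 30 <= 30 <= 40, this is the LCA
LCA = 30


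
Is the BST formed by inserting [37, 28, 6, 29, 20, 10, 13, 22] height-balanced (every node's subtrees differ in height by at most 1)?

Tree (level-order array): [37, 28, None, 6, 29, None, 20, None, None, 10, 22, None, 13]
Definition: a tree is height-balanced if, at every node, |h(left) - h(right)| <= 1 (empty subtree has height -1).
Bottom-up per-node check:
  node 13: h_left=-1, h_right=-1, diff=0 [OK], height=0
  node 10: h_left=-1, h_right=0, diff=1 [OK], height=1
  node 22: h_left=-1, h_right=-1, diff=0 [OK], height=0
  node 20: h_left=1, h_right=0, diff=1 [OK], height=2
  node 6: h_left=-1, h_right=2, diff=3 [FAIL (|-1-2|=3 > 1)], height=3
  node 29: h_left=-1, h_right=-1, diff=0 [OK], height=0
  node 28: h_left=3, h_right=0, diff=3 [FAIL (|3-0|=3 > 1)], height=4
  node 37: h_left=4, h_right=-1, diff=5 [FAIL (|4--1|=5 > 1)], height=5
Node 6 violates the condition: |-1 - 2| = 3 > 1.
Result: Not balanced


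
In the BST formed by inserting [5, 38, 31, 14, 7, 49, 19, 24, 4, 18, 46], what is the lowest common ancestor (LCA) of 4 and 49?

Tree insertion order: [5, 38, 31, 14, 7, 49, 19, 24, 4, 18, 46]
Tree (level-order array): [5, 4, 38, None, None, 31, 49, 14, None, 46, None, 7, 19, None, None, None, None, 18, 24]
In a BST, the LCA of p=4, q=49 is the first node v on the
root-to-leaf path with p <= v <= q (go left if both < v, right if both > v).
Walk from root:
  at 5: 4 <= 5 <= 49, this is the LCA
LCA = 5


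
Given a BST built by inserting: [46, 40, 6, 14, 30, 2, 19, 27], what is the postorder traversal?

Tree insertion order: [46, 40, 6, 14, 30, 2, 19, 27]
Tree (level-order array): [46, 40, None, 6, None, 2, 14, None, None, None, 30, 19, None, None, 27]
Postorder traversal: [2, 27, 19, 30, 14, 6, 40, 46]


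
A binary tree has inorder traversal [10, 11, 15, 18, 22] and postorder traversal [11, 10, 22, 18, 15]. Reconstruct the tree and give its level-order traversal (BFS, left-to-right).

Inorder:   [10, 11, 15, 18, 22]
Postorder: [11, 10, 22, 18, 15]
Algorithm: postorder visits root last, so walk postorder right-to-left;
each value is the root of the current inorder slice — split it at that
value, recurse on the right subtree first, then the left.
Recursive splits:
  root=15; inorder splits into left=[10, 11], right=[18, 22]
  root=18; inorder splits into left=[], right=[22]
  root=22; inorder splits into left=[], right=[]
  root=10; inorder splits into left=[], right=[11]
  root=11; inorder splits into left=[], right=[]
Reconstructed level-order: [15, 10, 18, 11, 22]


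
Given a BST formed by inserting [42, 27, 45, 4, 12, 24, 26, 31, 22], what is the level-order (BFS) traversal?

Tree insertion order: [42, 27, 45, 4, 12, 24, 26, 31, 22]
Tree (level-order array): [42, 27, 45, 4, 31, None, None, None, 12, None, None, None, 24, 22, 26]
BFS from the root, enqueuing left then right child of each popped node:
  queue [42] -> pop 42, enqueue [27, 45], visited so far: [42]
  queue [27, 45] -> pop 27, enqueue [4, 31], visited so far: [42, 27]
  queue [45, 4, 31] -> pop 45, enqueue [none], visited so far: [42, 27, 45]
  queue [4, 31] -> pop 4, enqueue [12], visited so far: [42, 27, 45, 4]
  queue [31, 12] -> pop 31, enqueue [none], visited so far: [42, 27, 45, 4, 31]
  queue [12] -> pop 12, enqueue [24], visited so far: [42, 27, 45, 4, 31, 12]
  queue [24] -> pop 24, enqueue [22, 26], visited so far: [42, 27, 45, 4, 31, 12, 24]
  queue [22, 26] -> pop 22, enqueue [none], visited so far: [42, 27, 45, 4, 31, 12, 24, 22]
  queue [26] -> pop 26, enqueue [none], visited so far: [42, 27, 45, 4, 31, 12, 24, 22, 26]
Result: [42, 27, 45, 4, 31, 12, 24, 22, 26]


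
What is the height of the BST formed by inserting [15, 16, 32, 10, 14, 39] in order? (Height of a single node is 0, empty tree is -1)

Insertion order: [15, 16, 32, 10, 14, 39]
Tree (level-order array): [15, 10, 16, None, 14, None, 32, None, None, None, 39]
Compute height bottom-up (empty subtree = -1):
  height(14) = 1 + max(-1, -1) = 0
  height(10) = 1 + max(-1, 0) = 1
  height(39) = 1 + max(-1, -1) = 0
  height(32) = 1 + max(-1, 0) = 1
  height(16) = 1 + max(-1, 1) = 2
  height(15) = 1 + max(1, 2) = 3
Height = 3


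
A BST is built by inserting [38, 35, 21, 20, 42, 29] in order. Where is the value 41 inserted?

Starting tree (level order): [38, 35, 42, 21, None, None, None, 20, 29]
Insertion path: 38 -> 42
Result: insert 41 as left child of 42
Final tree (level order): [38, 35, 42, 21, None, 41, None, 20, 29]


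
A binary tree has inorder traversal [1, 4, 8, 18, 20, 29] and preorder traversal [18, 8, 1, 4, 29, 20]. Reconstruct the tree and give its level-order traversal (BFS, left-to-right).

Inorder:  [1, 4, 8, 18, 20, 29]
Preorder: [18, 8, 1, 4, 29, 20]
Algorithm: preorder visits root first, so consume preorder in order;
for each root, split the current inorder slice at that value into
left-subtree inorder and right-subtree inorder, then recurse.
Recursive splits:
  root=18; inorder splits into left=[1, 4, 8], right=[20, 29]
  root=8; inorder splits into left=[1, 4], right=[]
  root=1; inorder splits into left=[], right=[4]
  root=4; inorder splits into left=[], right=[]
  root=29; inorder splits into left=[20], right=[]
  root=20; inorder splits into left=[], right=[]
Reconstructed level-order: [18, 8, 29, 1, 20, 4]


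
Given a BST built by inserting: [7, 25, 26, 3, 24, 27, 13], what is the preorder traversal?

Tree insertion order: [7, 25, 26, 3, 24, 27, 13]
Tree (level-order array): [7, 3, 25, None, None, 24, 26, 13, None, None, 27]
Preorder traversal: [7, 3, 25, 24, 13, 26, 27]


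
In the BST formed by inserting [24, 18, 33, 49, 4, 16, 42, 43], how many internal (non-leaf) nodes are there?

Tree built from: [24, 18, 33, 49, 4, 16, 42, 43]
Tree (level-order array): [24, 18, 33, 4, None, None, 49, None, 16, 42, None, None, None, None, 43]
Rule: An internal node has at least one child.
Per-node child counts:
  node 24: 2 child(ren)
  node 18: 1 child(ren)
  node 4: 1 child(ren)
  node 16: 0 child(ren)
  node 33: 1 child(ren)
  node 49: 1 child(ren)
  node 42: 1 child(ren)
  node 43: 0 child(ren)
Matching nodes: [24, 18, 4, 33, 49, 42]
Count of internal (non-leaf) nodes: 6


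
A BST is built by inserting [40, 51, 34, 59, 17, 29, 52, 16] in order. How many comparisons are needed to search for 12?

Search path for 12: 40 -> 34 -> 17 -> 16
Found: False
Comparisons: 4


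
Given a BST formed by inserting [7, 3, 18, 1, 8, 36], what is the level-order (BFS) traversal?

Tree insertion order: [7, 3, 18, 1, 8, 36]
Tree (level-order array): [7, 3, 18, 1, None, 8, 36]
BFS from the root, enqueuing left then right child of each popped node:
  queue [7] -> pop 7, enqueue [3, 18], visited so far: [7]
  queue [3, 18] -> pop 3, enqueue [1], visited so far: [7, 3]
  queue [18, 1] -> pop 18, enqueue [8, 36], visited so far: [7, 3, 18]
  queue [1, 8, 36] -> pop 1, enqueue [none], visited so far: [7, 3, 18, 1]
  queue [8, 36] -> pop 8, enqueue [none], visited so far: [7, 3, 18, 1, 8]
  queue [36] -> pop 36, enqueue [none], visited so far: [7, 3, 18, 1, 8, 36]
Result: [7, 3, 18, 1, 8, 36]


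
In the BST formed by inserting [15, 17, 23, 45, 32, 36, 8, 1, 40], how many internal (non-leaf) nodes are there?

Tree built from: [15, 17, 23, 45, 32, 36, 8, 1, 40]
Tree (level-order array): [15, 8, 17, 1, None, None, 23, None, None, None, 45, 32, None, None, 36, None, 40]
Rule: An internal node has at least one child.
Per-node child counts:
  node 15: 2 child(ren)
  node 8: 1 child(ren)
  node 1: 0 child(ren)
  node 17: 1 child(ren)
  node 23: 1 child(ren)
  node 45: 1 child(ren)
  node 32: 1 child(ren)
  node 36: 1 child(ren)
  node 40: 0 child(ren)
Matching nodes: [15, 8, 17, 23, 45, 32, 36]
Count of internal (non-leaf) nodes: 7


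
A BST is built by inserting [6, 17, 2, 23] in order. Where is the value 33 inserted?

Starting tree (level order): [6, 2, 17, None, None, None, 23]
Insertion path: 6 -> 17 -> 23
Result: insert 33 as right child of 23
Final tree (level order): [6, 2, 17, None, None, None, 23, None, 33]


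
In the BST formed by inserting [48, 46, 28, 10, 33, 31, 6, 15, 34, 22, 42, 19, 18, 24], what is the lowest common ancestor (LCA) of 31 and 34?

Tree insertion order: [48, 46, 28, 10, 33, 31, 6, 15, 34, 22, 42, 19, 18, 24]
Tree (level-order array): [48, 46, None, 28, None, 10, 33, 6, 15, 31, 34, None, None, None, 22, None, None, None, 42, 19, 24, None, None, 18]
In a BST, the LCA of p=31, q=34 is the first node v on the
root-to-leaf path with p <= v <= q (go left if both < v, right if both > v).
Walk from root:
  at 48: both 31 and 34 < 48, go left
  at 46: both 31 and 34 < 46, go left
  at 28: both 31 and 34 > 28, go right
  at 33: 31 <= 33 <= 34, this is the LCA
LCA = 33


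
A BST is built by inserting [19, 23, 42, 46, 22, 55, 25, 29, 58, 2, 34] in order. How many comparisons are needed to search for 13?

Search path for 13: 19 -> 2
Found: False
Comparisons: 2


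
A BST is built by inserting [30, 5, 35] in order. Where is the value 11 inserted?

Starting tree (level order): [30, 5, 35]
Insertion path: 30 -> 5
Result: insert 11 as right child of 5
Final tree (level order): [30, 5, 35, None, 11]


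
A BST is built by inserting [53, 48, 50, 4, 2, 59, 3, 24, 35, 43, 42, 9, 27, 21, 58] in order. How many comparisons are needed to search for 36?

Search path for 36: 53 -> 48 -> 4 -> 24 -> 35 -> 43 -> 42
Found: False
Comparisons: 7


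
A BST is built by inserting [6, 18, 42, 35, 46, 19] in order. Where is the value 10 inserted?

Starting tree (level order): [6, None, 18, None, 42, 35, 46, 19]
Insertion path: 6 -> 18
Result: insert 10 as left child of 18
Final tree (level order): [6, None, 18, 10, 42, None, None, 35, 46, 19]


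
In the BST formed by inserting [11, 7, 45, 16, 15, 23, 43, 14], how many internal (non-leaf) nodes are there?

Tree built from: [11, 7, 45, 16, 15, 23, 43, 14]
Tree (level-order array): [11, 7, 45, None, None, 16, None, 15, 23, 14, None, None, 43]
Rule: An internal node has at least one child.
Per-node child counts:
  node 11: 2 child(ren)
  node 7: 0 child(ren)
  node 45: 1 child(ren)
  node 16: 2 child(ren)
  node 15: 1 child(ren)
  node 14: 0 child(ren)
  node 23: 1 child(ren)
  node 43: 0 child(ren)
Matching nodes: [11, 45, 16, 15, 23]
Count of internal (non-leaf) nodes: 5


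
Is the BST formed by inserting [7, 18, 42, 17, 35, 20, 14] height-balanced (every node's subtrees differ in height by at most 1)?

Tree (level-order array): [7, None, 18, 17, 42, 14, None, 35, None, None, None, 20]
Definition: a tree is height-balanced if, at every node, |h(left) - h(right)| <= 1 (empty subtree has height -1).
Bottom-up per-node check:
  node 14: h_left=-1, h_right=-1, diff=0 [OK], height=0
  node 17: h_left=0, h_right=-1, diff=1 [OK], height=1
  node 20: h_left=-1, h_right=-1, diff=0 [OK], height=0
  node 35: h_left=0, h_right=-1, diff=1 [OK], height=1
  node 42: h_left=1, h_right=-1, diff=2 [FAIL (|1--1|=2 > 1)], height=2
  node 18: h_left=1, h_right=2, diff=1 [OK], height=3
  node 7: h_left=-1, h_right=3, diff=4 [FAIL (|-1-3|=4 > 1)], height=4
Node 42 violates the condition: |1 - -1| = 2 > 1.
Result: Not balanced


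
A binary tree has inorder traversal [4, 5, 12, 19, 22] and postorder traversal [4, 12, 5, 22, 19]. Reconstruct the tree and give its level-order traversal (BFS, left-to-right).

Inorder:   [4, 5, 12, 19, 22]
Postorder: [4, 12, 5, 22, 19]
Algorithm: postorder visits root last, so walk postorder right-to-left;
each value is the root of the current inorder slice — split it at that
value, recurse on the right subtree first, then the left.
Recursive splits:
  root=19; inorder splits into left=[4, 5, 12], right=[22]
  root=22; inorder splits into left=[], right=[]
  root=5; inorder splits into left=[4], right=[12]
  root=12; inorder splits into left=[], right=[]
  root=4; inorder splits into left=[], right=[]
Reconstructed level-order: [19, 5, 22, 4, 12]


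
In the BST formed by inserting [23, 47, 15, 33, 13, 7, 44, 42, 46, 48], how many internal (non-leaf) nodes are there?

Tree built from: [23, 47, 15, 33, 13, 7, 44, 42, 46, 48]
Tree (level-order array): [23, 15, 47, 13, None, 33, 48, 7, None, None, 44, None, None, None, None, 42, 46]
Rule: An internal node has at least one child.
Per-node child counts:
  node 23: 2 child(ren)
  node 15: 1 child(ren)
  node 13: 1 child(ren)
  node 7: 0 child(ren)
  node 47: 2 child(ren)
  node 33: 1 child(ren)
  node 44: 2 child(ren)
  node 42: 0 child(ren)
  node 46: 0 child(ren)
  node 48: 0 child(ren)
Matching nodes: [23, 15, 13, 47, 33, 44]
Count of internal (non-leaf) nodes: 6


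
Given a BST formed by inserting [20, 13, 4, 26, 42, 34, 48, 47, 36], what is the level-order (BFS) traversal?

Tree insertion order: [20, 13, 4, 26, 42, 34, 48, 47, 36]
Tree (level-order array): [20, 13, 26, 4, None, None, 42, None, None, 34, 48, None, 36, 47]
BFS from the root, enqueuing left then right child of each popped node:
  queue [20] -> pop 20, enqueue [13, 26], visited so far: [20]
  queue [13, 26] -> pop 13, enqueue [4], visited so far: [20, 13]
  queue [26, 4] -> pop 26, enqueue [42], visited so far: [20, 13, 26]
  queue [4, 42] -> pop 4, enqueue [none], visited so far: [20, 13, 26, 4]
  queue [42] -> pop 42, enqueue [34, 48], visited so far: [20, 13, 26, 4, 42]
  queue [34, 48] -> pop 34, enqueue [36], visited so far: [20, 13, 26, 4, 42, 34]
  queue [48, 36] -> pop 48, enqueue [47], visited so far: [20, 13, 26, 4, 42, 34, 48]
  queue [36, 47] -> pop 36, enqueue [none], visited so far: [20, 13, 26, 4, 42, 34, 48, 36]
  queue [47] -> pop 47, enqueue [none], visited so far: [20, 13, 26, 4, 42, 34, 48, 36, 47]
Result: [20, 13, 26, 4, 42, 34, 48, 36, 47]


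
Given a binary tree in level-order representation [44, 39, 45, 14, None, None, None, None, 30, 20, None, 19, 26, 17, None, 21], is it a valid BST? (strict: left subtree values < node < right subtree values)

Level-order array: [44, 39, 45, 14, None, None, None, None, 30, 20, None, 19, 26, 17, None, 21]
Validate using subtree bounds (lo, hi): at each node, require lo < value < hi,
then recurse left with hi=value and right with lo=value.
Preorder trace (stopping at first violation):
  at node 44 with bounds (-inf, +inf): OK
  at node 39 with bounds (-inf, 44): OK
  at node 14 with bounds (-inf, 39): OK
  at node 30 with bounds (14, 39): OK
  at node 20 with bounds (14, 30): OK
  at node 19 with bounds (14, 20): OK
  at node 17 with bounds (14, 19): OK
  at node 26 with bounds (20, 30): OK
  at node 21 with bounds (20, 26): OK
  at node 45 with bounds (44, +inf): OK
No violation found at any node.
Result: Valid BST


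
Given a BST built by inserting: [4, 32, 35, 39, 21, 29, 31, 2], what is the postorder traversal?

Tree insertion order: [4, 32, 35, 39, 21, 29, 31, 2]
Tree (level-order array): [4, 2, 32, None, None, 21, 35, None, 29, None, 39, None, 31]
Postorder traversal: [2, 31, 29, 21, 39, 35, 32, 4]


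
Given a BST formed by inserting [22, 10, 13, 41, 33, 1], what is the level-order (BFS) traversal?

Tree insertion order: [22, 10, 13, 41, 33, 1]
Tree (level-order array): [22, 10, 41, 1, 13, 33]
BFS from the root, enqueuing left then right child of each popped node:
  queue [22] -> pop 22, enqueue [10, 41], visited so far: [22]
  queue [10, 41] -> pop 10, enqueue [1, 13], visited so far: [22, 10]
  queue [41, 1, 13] -> pop 41, enqueue [33], visited so far: [22, 10, 41]
  queue [1, 13, 33] -> pop 1, enqueue [none], visited so far: [22, 10, 41, 1]
  queue [13, 33] -> pop 13, enqueue [none], visited so far: [22, 10, 41, 1, 13]
  queue [33] -> pop 33, enqueue [none], visited so far: [22, 10, 41, 1, 13, 33]
Result: [22, 10, 41, 1, 13, 33]


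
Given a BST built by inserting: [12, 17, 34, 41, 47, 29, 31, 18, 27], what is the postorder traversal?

Tree insertion order: [12, 17, 34, 41, 47, 29, 31, 18, 27]
Tree (level-order array): [12, None, 17, None, 34, 29, 41, 18, 31, None, 47, None, 27]
Postorder traversal: [27, 18, 31, 29, 47, 41, 34, 17, 12]


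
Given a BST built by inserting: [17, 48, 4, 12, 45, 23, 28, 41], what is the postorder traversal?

Tree insertion order: [17, 48, 4, 12, 45, 23, 28, 41]
Tree (level-order array): [17, 4, 48, None, 12, 45, None, None, None, 23, None, None, 28, None, 41]
Postorder traversal: [12, 4, 41, 28, 23, 45, 48, 17]


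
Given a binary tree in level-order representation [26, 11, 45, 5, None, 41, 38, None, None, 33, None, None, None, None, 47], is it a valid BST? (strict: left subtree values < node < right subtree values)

Level-order array: [26, 11, 45, 5, None, 41, 38, None, None, 33, None, None, None, None, 47]
Validate using subtree bounds (lo, hi): at each node, require lo < value < hi,
then recurse left with hi=value and right with lo=value.
Preorder trace (stopping at first violation):
  at node 26 with bounds (-inf, +inf): OK
  at node 11 with bounds (-inf, 26): OK
  at node 5 with bounds (-inf, 11): OK
  at node 45 with bounds (26, +inf): OK
  at node 41 with bounds (26, 45): OK
  at node 33 with bounds (26, 41): OK
  at node 47 with bounds (33, 41): VIOLATION
Node 47 violates its bound: not (33 < 47 < 41).
Result: Not a valid BST


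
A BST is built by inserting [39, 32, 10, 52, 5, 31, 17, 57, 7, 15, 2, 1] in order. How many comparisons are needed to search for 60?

Search path for 60: 39 -> 52 -> 57
Found: False
Comparisons: 3


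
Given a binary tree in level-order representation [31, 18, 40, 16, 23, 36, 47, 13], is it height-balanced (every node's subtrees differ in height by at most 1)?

Tree (level-order array): [31, 18, 40, 16, 23, 36, 47, 13]
Definition: a tree is height-balanced if, at every node, |h(left) - h(right)| <= 1 (empty subtree has height -1).
Bottom-up per-node check:
  node 13: h_left=-1, h_right=-1, diff=0 [OK], height=0
  node 16: h_left=0, h_right=-1, diff=1 [OK], height=1
  node 23: h_left=-1, h_right=-1, diff=0 [OK], height=0
  node 18: h_left=1, h_right=0, diff=1 [OK], height=2
  node 36: h_left=-1, h_right=-1, diff=0 [OK], height=0
  node 47: h_left=-1, h_right=-1, diff=0 [OK], height=0
  node 40: h_left=0, h_right=0, diff=0 [OK], height=1
  node 31: h_left=2, h_right=1, diff=1 [OK], height=3
All nodes satisfy the balance condition.
Result: Balanced


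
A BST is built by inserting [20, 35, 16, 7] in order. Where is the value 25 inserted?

Starting tree (level order): [20, 16, 35, 7]
Insertion path: 20 -> 35
Result: insert 25 as left child of 35
Final tree (level order): [20, 16, 35, 7, None, 25]


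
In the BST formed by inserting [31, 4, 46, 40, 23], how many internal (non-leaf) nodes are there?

Tree built from: [31, 4, 46, 40, 23]
Tree (level-order array): [31, 4, 46, None, 23, 40]
Rule: An internal node has at least one child.
Per-node child counts:
  node 31: 2 child(ren)
  node 4: 1 child(ren)
  node 23: 0 child(ren)
  node 46: 1 child(ren)
  node 40: 0 child(ren)
Matching nodes: [31, 4, 46]
Count of internal (non-leaf) nodes: 3


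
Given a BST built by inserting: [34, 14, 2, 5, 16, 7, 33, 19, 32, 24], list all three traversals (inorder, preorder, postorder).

Tree insertion order: [34, 14, 2, 5, 16, 7, 33, 19, 32, 24]
Tree (level-order array): [34, 14, None, 2, 16, None, 5, None, 33, None, 7, 19, None, None, None, None, 32, 24]
Inorder (L, root, R): [2, 5, 7, 14, 16, 19, 24, 32, 33, 34]
Preorder (root, L, R): [34, 14, 2, 5, 7, 16, 33, 19, 32, 24]
Postorder (L, R, root): [7, 5, 2, 24, 32, 19, 33, 16, 14, 34]


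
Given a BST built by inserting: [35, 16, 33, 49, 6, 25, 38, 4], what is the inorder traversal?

Tree insertion order: [35, 16, 33, 49, 6, 25, 38, 4]
Tree (level-order array): [35, 16, 49, 6, 33, 38, None, 4, None, 25]
Inorder traversal: [4, 6, 16, 25, 33, 35, 38, 49]


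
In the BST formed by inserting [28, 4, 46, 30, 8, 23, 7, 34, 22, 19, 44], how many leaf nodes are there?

Tree built from: [28, 4, 46, 30, 8, 23, 7, 34, 22, 19, 44]
Tree (level-order array): [28, 4, 46, None, 8, 30, None, 7, 23, None, 34, None, None, 22, None, None, 44, 19]
Rule: A leaf has 0 children.
Per-node child counts:
  node 28: 2 child(ren)
  node 4: 1 child(ren)
  node 8: 2 child(ren)
  node 7: 0 child(ren)
  node 23: 1 child(ren)
  node 22: 1 child(ren)
  node 19: 0 child(ren)
  node 46: 1 child(ren)
  node 30: 1 child(ren)
  node 34: 1 child(ren)
  node 44: 0 child(ren)
Matching nodes: [7, 19, 44]
Count of leaf nodes: 3
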